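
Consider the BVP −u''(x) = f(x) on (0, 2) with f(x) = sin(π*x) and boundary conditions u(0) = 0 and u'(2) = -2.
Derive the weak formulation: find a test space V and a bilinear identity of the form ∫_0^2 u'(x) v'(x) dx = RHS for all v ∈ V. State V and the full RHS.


V = {v ∈ H^1(0, 2) : v(0) = 0} (test functions vanish at x = 0 where u is specified); weak form: ∫_0^2 u'v' dx = ∫_0^2 (sin(π*x)) v dx − 2·v(2) for all v ∈ V.

Multiply both sides by a test function v and integrate from 0 to 2:
  ∫_0^2 −u''(x) v(x) dx = ∫_0^2 f(x) v(x) dx.
Integrate the LHS by parts once:
  ∫_0^2 −u'' v dx = −[u'(x) v(x)]_0^2 + ∫_0^2 u'(x) v'(x) dx.
Thus ∫_0^2 u'(x) v'(x) dx = ∫_0^2 f(x) v(x) dx + [u'(x) v(x)]_0^2.
Choose V so that boundary terms are either known or forced to vanish.
Mixed BC: u(0) = 0 (Dirichlet) and u'(2) = -2 (Neumann). Define V = {v ∈ H^1(0, 2) : v(0) = 0}. Then [u' v]_0^2 = u'(2)·v(2) − u'(0)·0 = − 2·v(2).
Weak formulation: find u (satisfying any essential BC) such that ∫_0^2 u'(x) v'(x) dx = ∫_0^2 f v dx − 2·v(2) for all v ∈ V (Dirichlet at 0 absorbed into V; Neumann datum at x = 2 contributes the boundary term).
Substituting f(x) = sin(π*x), the right-hand side is ∫_0^2 (sin(π*x)) v dx − 2·v(2).


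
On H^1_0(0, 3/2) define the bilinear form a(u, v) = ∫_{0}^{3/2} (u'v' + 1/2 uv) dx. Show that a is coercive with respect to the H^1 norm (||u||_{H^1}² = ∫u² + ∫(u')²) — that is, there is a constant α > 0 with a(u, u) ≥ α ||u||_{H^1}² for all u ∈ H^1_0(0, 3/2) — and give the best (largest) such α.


α = (9 + 8*π^2)/(2*(9 + 4*π^2))

Coercivity of a(·,·) on H^1_0(0, 3/2) means a(u, u) ≥ α ||u||_{H^1}² for every u ∈ H^1_0.
The interval has length L = 3/2, and Poincaré/coercivity depend only on L. Here a(u, u) = ∫(u')² + (1/2)·∫u².
Here 0 < c = 1/2 < 1. The condition a(u,u) ≥ α||u||_{H^1}² reads (1−α)∫(u')² ≥ (α−c)∫u². Any admissible α is ≤ 1 (rapidly oscillating u have ∫u²/∫(u')² → 0), and α = 1 would force 0 ≥ (1−c)∫u², impossible since c < 1; so 1−α > 0. By the sharp Poincaré inequality on H^1_0 of an interval of length L, ∫(u')² ≥ (π/L)²∫u² with equality for the first sine mode sin(π(x−x₀)/L) (x₀ the left endpoint), so the inequality holds for all u iff (1−α)(π/L)² ≥ α − c, i.e. α ≤ ((π/L)² + c)/((π/L)² + 1) = (1 + c(L/π)²)/(1 + (L/π)²). With (π/L)² = 4*π^2/9 and c = 1/2, the largest admissible constant is α = ((π/L)² + c)/((π/L)² + 1).
Simplifying, α = (9 + 8*π^2)/(2*(9 + 4*π^2)).


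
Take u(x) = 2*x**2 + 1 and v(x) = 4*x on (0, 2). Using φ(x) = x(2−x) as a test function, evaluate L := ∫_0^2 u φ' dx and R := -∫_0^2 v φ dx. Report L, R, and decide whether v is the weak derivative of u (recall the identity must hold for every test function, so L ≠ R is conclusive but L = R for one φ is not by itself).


LHS = -16/3, RHS = -16/3. Yes, v = u' weakly.

u(x) = 2*x**2 + 1, classical derivative u'(x) = 4*x.
φ(x) = x(2−x), so φ'(x) = 2 - 2*x.
Note φ(0) = φ(2) = 0, so the boundary term u·φ vanishes.
LHS = ∫_0^2 u(x) φ'(x) dx = ∫_0^2 (-4*x^3 + 4*x^2 - 2*x + 2) dx. Term by term:
  ∫_0^2 -4*x^3 dx = -16;  ∫_0^2 4*x^2 dx = 32/3;  ∫_0^2 -2*x dx = -4;
  ∫_0^2 2 dx = 4.
Sum: -16 + 32/3 − 4 + 4 = -16/3.
So LHS = -16/3.
∫_0^2 v(x) φ(x) dx = ∫_0^2 (-4*x^3 + 8*x^2) dx. Term by term:
  ∫_0^2 -4*x^3 dx = -16;  ∫_0^2 8*x^2 dx = 64/3.
Sum: -16 + 64/3 = 16/3.
So RHS = -∫_0^2 v(x) φ(x) dx = -16/3.
LHS = RHS, so the identity holds for this test φ.
Moreover u is smooth here and v(x) = u'(x) = 4*x pointwise, so the identity holds for every test function. Hence v is the weak derivative of u.


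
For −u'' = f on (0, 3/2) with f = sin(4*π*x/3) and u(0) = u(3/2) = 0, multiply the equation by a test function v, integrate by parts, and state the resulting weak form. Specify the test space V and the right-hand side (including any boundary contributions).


V = H^1_0(0, 3/2) (so v(0) = v(3/2) = 0); weak form: ∫_0^3/2 u'v' dx = ∫_0^3/2 (sin(4*π*x/3)) v dx for all v ∈ V.

Multiply both sides by a test function v and integrate from 0 to 3/2:
  ∫_0^3/2 −u''(x) v(x) dx = ∫_0^3/2 f(x) v(x) dx.
Integrate the LHS by parts once:
  ∫_0^3/2 −u'' v dx = −[u'(x) v(x)]_0^3/2 + ∫_0^3/2 u'(x) v'(x) dx.
Thus ∫_0^3/2 u'(x) v'(x) dx = ∫_0^3/2 f(x) v(x) dx + [u'(x) v(x)]_0^3/2.
Choose V so that boundary terms are either known or forced to vanish.
u is Dirichlet: u(0) = u(3/2) = 0. Let V = H^1_0(0, 3/2); then v(0) = v(3/2) = 0, and [u' v]_0^3/2 = 0.
Weak formulation: find u (satisfying any essential BC) such that ∫_0^3/2 u'(x) v'(x) dx = ∫_0^3/2 f v dx for all v ∈ V.
Substituting f(x) = sin(4*π*x/3), the right-hand side is ∫_0^3/2 (sin(4*π*x/3)) v dx.


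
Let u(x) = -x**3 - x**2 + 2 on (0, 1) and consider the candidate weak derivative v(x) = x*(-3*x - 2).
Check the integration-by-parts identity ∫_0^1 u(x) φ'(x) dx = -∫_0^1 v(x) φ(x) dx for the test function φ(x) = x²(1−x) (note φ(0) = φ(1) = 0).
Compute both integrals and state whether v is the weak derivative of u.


LHS = 1/5, RHS = 1/5. Yes, v = u' weakly.

u(x) = -x**3 - x**2 + 2, classical derivative u'(x) = -3*x**2 - 2*x.
φ(x) = x²(1−x), so φ'(x) = x*(2 - 3*x).
Note φ(0) = φ(1) = 0, so the boundary term u·φ vanishes.
LHS = ∫_0^1 u(x) φ'(x) dx = ∫_0^1 (3*x^5 + x^4 - 2*x^3 - 6*x^2 + 4*x) dx. Term by term:
  ∫_0^1 3*x^5 dx = 1/2;  ∫_0^1 x^4 dx = 1/5;  ∫_0^1 -2*x^3 dx = -1/2;
  ∫_0^1 -6*x^2 dx = -2;  ∫_0^1 4*x dx = 2.
Sum: 1/2 + 1/5 − 1/2 − 2 + 2 = 1/5.
So LHS = 1/5.
∫_0^1 v(x) φ(x) dx = ∫_0^1 (3*x^5 - x^4 - 2*x^3) dx. Term by term:
  ∫_0^1 3*x^5 dx = 1/2;  ∫_0^1 -x^4 dx = -1/5;  ∫_0^1 -2*x^3 dx = -1/2.
Sum: 1/2 − 1/5 − 1/2 = -1/5.
So RHS = -∫_0^1 v(x) φ(x) dx = 1/5.
LHS = RHS, so the identity holds for this test φ.
Moreover u is smooth here and v(x) = u'(x) = -3*x**2 - 2*x pointwise, so the identity holds for every test function. Hence v is the weak derivative of u.


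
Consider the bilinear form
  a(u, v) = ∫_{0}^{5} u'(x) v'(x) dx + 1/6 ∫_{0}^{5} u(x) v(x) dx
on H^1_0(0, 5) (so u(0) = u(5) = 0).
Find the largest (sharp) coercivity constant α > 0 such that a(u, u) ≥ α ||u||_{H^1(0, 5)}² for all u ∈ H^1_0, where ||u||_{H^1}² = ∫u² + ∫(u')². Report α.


α = (25/6 + π^2)/(π^2 + 25)

Coercivity of a(·,·) on H^1_0(0, 5) means a(u, u) ≥ α ||u||_{H^1}² for every u ∈ H^1_0.
The interval has length L = 5, and Poincaré/coercivity depend only on L. Here a(u, u) = ∫(u')² + (1/6)·∫u².
Here 0 < c = 1/6 < 1. The condition a(u,u) ≥ α||u||_{H^1}² reads (1−α)∫(u')² ≥ (α−c)∫u². Any admissible α is ≤ 1 (rapidly oscillating u have ∫u²/∫(u')² → 0), and α = 1 would force 0 ≥ (1−c)∫u², impossible since c < 1; so 1−α > 0. By the sharp Poincaré inequality on H^1_0 of an interval of length L, ∫(u')² ≥ (π/L)²∫u² with equality for the first sine mode sin(π(x−x₀)/L) (x₀ the left endpoint), so the inequality holds for all u iff (1−α)(π/L)² ≥ α − c, i.e. α ≤ ((π/L)² + c)/((π/L)² + 1) = (1 + c(L/π)²)/(1 + (L/π)²). With (π/L)² = π^2/25 and c = 1/6, the largest admissible constant is α = ((π/L)² + c)/((π/L)² + 1).
Simplifying, α = (25/6 + π^2)/(π^2 + 25).


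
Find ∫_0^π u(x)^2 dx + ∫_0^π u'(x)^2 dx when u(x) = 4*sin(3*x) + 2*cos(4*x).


||u||_{H^1(0,π)}^2 = -1632/7 + 114*π

u'(x) = -8*sin(4*x) + 12*cos(3*x).
Expand u² and (u')² and integrate term by term on (0, π), using: for integers n ≥ 1, ∫_0^π sin²(nx) dx = ∫_0^π cos²(nx) dx = π/2; for n ≠ n', ∫_0^π sin(nx)sin(n'x) dx = ∫_0^π cos(nx)cos(n'x) dx = 0; and by product-to-sum, ∫_0^π sin(nx)cos(n'x) dx = ½∫_0^π [sin((n+n')x) + sin((n−n')x)] dx, which is 0 when n+n' is even and 2n/(n²−n'²) when n+n' is odd (it need not vanish on (0, π)).
  u² squared terms: (2)²·∫cos(4x)² dx = 4·π/2 = 2*π;  (4)²·∫sin(3x)² dx = 16·π/2 = 8*π.
  u² cross terms: 2·(2)·(4)·∫cos(4x)·sin(3x) dx = 16·(-6/7) = -96/7.
  So ∫_0^π u² dx = 2*π + 8*π − 96/7 = -96/7 + 10*π.
  (u')² squared terms: (-8)²·∫sin(4x)² dx = 64·π/2 = 32*π;  (12)²·∫cos(3x)² dx = 144·π/2 = 72*π.
  (u')² cross terms: 2·(-8)·(12)·∫sin(4x)·cos(3x) dx = -192·(8/7) = -1536/7.
  So ∫_0^π (u')² dx = 32*π + 72*π − 1536/7 = -1536/7 + 104*π.
||u||_{H^1}^2 = (-96/7 + 10*π) + (-1536/7 + 104*π) = -1632/7 + 114*π.


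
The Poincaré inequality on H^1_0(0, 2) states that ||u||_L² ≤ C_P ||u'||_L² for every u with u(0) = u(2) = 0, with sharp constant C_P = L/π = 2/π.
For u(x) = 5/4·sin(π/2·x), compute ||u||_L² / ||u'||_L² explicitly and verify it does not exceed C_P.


||u||_L² / ||u'||_L² = 2/π = C_P.

u(x) = 5/4·sin(π/2·x), so u'(x) = 5*π*cos(π*x/2)/8.
Writing u(x) = A·sin(kπx/L) with A = 5/4 and k = 1, use ∫_0^L sin²(kπx/L) dx = L/2 and ∫_0^L cos²(kπx/L) dx = L/2.
u² = 25/16·sin²(π/2·x) and (u')² = 25*π^2/64·cos²(π/2·x), and each of sin², cos² integrates to L/2 = 1 over (0, 2).
∫_0^2 u² dx = 25/16, so ||u||_L² = 5/4.
∫_0^2 (u')² dx = 25*π^2/64, so ||u'||_L² = 5*π/8.
Ratio ||u||_L² / ||u'||_L² = 2/π.
Sharp Poincaré constant on H^1_0(0, 2) is C_P = L/π = 2/π, achieved by sin(π/2·x).
This is the k = 1 eigenfunction (up to amplitude), so the ratio equals the sharp Poincaré constant exactly.


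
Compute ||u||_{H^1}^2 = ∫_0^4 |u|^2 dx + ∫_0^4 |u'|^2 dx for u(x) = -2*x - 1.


||u||_{H^1}^2 = 412/3

The H^1 norm (squared) on an interval (0, L) is
  ||u||_{H^1}^2 = ∫_0^L u(x)^2 dx + ∫_0^L u'(x)^2 dx.
Compute u'(x) = -2.
Then u(x)^2 = 4*x**2 + 4*x + 1 and u'(x)^2 = 4.
Integrate each monomial from 0 to 4 using ∫_0^4 c·x^n dx = c·4^(n+1)/(n+1):
  ∫_0^4 u(x)^2 dx = ∫_0^4 (4*x^2 + 4*x + 1) dx. Term by term:
    ∫_0^4 4*x^2 dx = 256/3;  ∫_0^4 4*x dx = 32;  ∫_0^4 1 dx = 4.
  Sum: 256/3 + 32 + 4 = 364/3.
  ∫_0^4 u'(x)^2 dx = ∫_0^4 (4) dx. Term by term:
    ∫_0^4 4 dx = 16.
Adding: ||u||_{H^1}^2 = 364/3 + 16 = 412/3.


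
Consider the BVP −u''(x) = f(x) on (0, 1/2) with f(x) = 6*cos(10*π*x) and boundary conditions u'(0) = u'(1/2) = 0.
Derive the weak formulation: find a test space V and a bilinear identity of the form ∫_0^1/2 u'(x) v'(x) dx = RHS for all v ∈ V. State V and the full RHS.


V = H^1(0, 1/2) (no boundary constraint on v; u is determined up to an additive constant); weak form: ∫_0^1/2 u'v' dx = ∫_0^1/2 (6*cos(10*π*x)) v dx for all v ∈ V.

Multiply both sides by a test function v and integrate from 0 to 1/2:
  ∫_0^1/2 −u''(x) v(x) dx = ∫_0^1/2 f(x) v(x) dx.
Integrate the LHS by parts once:
  ∫_0^1/2 −u'' v dx = −[u'(x) v(x)]_0^1/2 + ∫_0^1/2 u'(x) v'(x) dx.
Thus ∫_0^1/2 u'(x) v'(x) dx = ∫_0^1/2 f(x) v(x) dx + [u'(x) v(x)]_0^1/2.
Choose V so that boundary terms are either known or forced to vanish.
u has homogeneous Neumann: u'(0) = u'(1/2) = 0. So [u' v]_0^1/2 = 0·v(1/2) − 0·v(0) = 0 for any v; take V = H^1(0, 1/2).
Weak formulation: find u (satisfying any essential BC) such that ∫_0^1/2 u'(x) v'(x) dx = ∫_0^1/2 f v dx for all v ∈ V (homogeneous Neumann, so boundary terms vanish).
Substituting f(x) = 6*cos(10*π*x), the right-hand side is ∫_0^1/2 (6*cos(10*π*x)) v dx.
Compatibility check (pure Neumann): taking v ≡ 1 ∈ V gives 0 = ∫_0^1/2 f dx + (0) − (0), i.e. ∫_0^1/2 f dx must equal u'(0) − u'(1/2) = 0. Indeed ∫_0^1/2 (6*cos(10*π*x)) dx = 0, so the data are compatible. The solution is then unique only up to an additive constant (fix it e.g. by requiring ∫_0^1/2 u dx = 0).


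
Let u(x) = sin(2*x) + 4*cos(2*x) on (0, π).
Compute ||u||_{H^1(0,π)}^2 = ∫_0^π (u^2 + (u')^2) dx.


||u||_{H^1(0,π)}^2 = 85*π/2

u'(x) = -8*sin(2*x) + 2*cos(2*x).
Expand u² and (u')² and integrate term by term on (0, π), using: for integers n ≥ 1, ∫_0^π sin²(nx) dx = ∫_0^π cos²(nx) dx = π/2; for n ≠ n', ∫_0^π sin(nx)sin(n'x) dx = ∫_0^π cos(nx)cos(n'x) dx = 0; and by product-to-sum, ∫_0^π sin(nx)cos(n'x) dx = ½∫_0^π [sin((n+n')x) + sin((n−n')x)] dx, which is 0 when n+n' is even and 2n/(n²−n'²) when n+n' is odd (it need not vanish on (0, π)).
  u² squared terms: (4)²·∫cos(2x)² dx = 16·π/2 = 8*π;  (1)²·∫sin(2x)² dx = 1·π/2 = π/2.
  u² cross terms: 2·(4)·(1)·∫cos(2x)·sin(2x) dx = 8·(0) = 0.
  So ∫_0^π u² dx = 8*π + π/2 + 0 = 17*π/2.
  (u')² squared terms: (-8)²·∫sin(2x)² dx = 64·π/2 = 32*π;  (2)²·∫cos(2x)² dx = 4·π/2 = 2*π.
  (u')² cross terms: 2·(-8)·(2)·∫sin(2x)·cos(2x) dx = -32·(0) = 0.
  So ∫_0^π (u')² dx = 32*π + 2*π + 0 = 34*π.
||u||_{H^1}^2 = (17*π/2) + (34*π) = 85*π/2.


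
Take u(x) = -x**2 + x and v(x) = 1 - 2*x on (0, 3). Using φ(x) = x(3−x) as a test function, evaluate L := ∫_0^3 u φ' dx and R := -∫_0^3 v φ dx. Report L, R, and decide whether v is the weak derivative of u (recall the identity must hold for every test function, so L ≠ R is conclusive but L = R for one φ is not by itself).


LHS = 9, RHS = 9. Yes, v = u' weakly.

u(x) = -x**2 + x, classical derivative u'(x) = 1 - 2*x.
φ(x) = x(3−x), so φ'(x) = 3 - 2*x.
Note φ(0) = φ(3) = 0, so the boundary term u·φ vanishes.
LHS = ∫_0^3 u(x) φ'(x) dx = ∫_0^3 (2*x^3 - 5*x^2 + 3*x) dx. Term by term:
  ∫_0^3 2*x^3 dx = 81/2;  ∫_0^3 -5*x^2 dx = -45;  ∫_0^3 3*x dx = 27/2.
Sum: 81/2 − 45 + 27/2 = 9.
So LHS = 9.
∫_0^3 v(x) φ(x) dx = ∫_0^3 (2*x^3 - 7*x^2 + 3*x) dx. Term by term:
  ∫_0^3 2*x^3 dx = 81/2;  ∫_0^3 -7*x^2 dx = -63;  ∫_0^3 3*x dx = 27/2.
Sum: 81/2 − 63 + 27/2 = -9.
So RHS = -∫_0^3 v(x) φ(x) dx = 9.
LHS = RHS, so the identity holds for this test φ.
Moreover u is smooth here and v(x) = u'(x) = 1 - 2*x pointwise, so the identity holds for every test function. Hence v is the weak derivative of u.


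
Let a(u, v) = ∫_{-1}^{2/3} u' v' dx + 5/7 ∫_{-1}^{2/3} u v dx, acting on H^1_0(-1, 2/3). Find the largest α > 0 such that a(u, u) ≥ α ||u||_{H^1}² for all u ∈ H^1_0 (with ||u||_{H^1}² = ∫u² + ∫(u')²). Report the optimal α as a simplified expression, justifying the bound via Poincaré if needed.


α = (125 + 63*π^2)/(7*(25 + 9*π^2))

Coercivity of a(·,·) on H^1_0(-1, 2/3) means a(u, u) ≥ α ||u||_{H^1}² for every u ∈ H^1_0.
The interval has length L = 5/3, and Poincaré/coercivity depend only on L. Here a(u, u) = ∫(u')² + (5/7)·∫u².
Here 0 < c = 5/7 < 1. The condition a(u,u) ≥ α||u||_{H^1}² reads (1−α)∫(u')² ≥ (α−c)∫u². Any admissible α is ≤ 1 (rapidly oscillating u have ∫u²/∫(u')² → 0), and α = 1 would force 0 ≥ (1−c)∫u², impossible since c < 1; so 1−α > 0. By the sharp Poincaré inequality on H^1_0 of an interval of length L, ∫(u')² ≥ (π/L)²∫u² with equality for the first sine mode sin(π(x−x₀)/L) (x₀ the left endpoint), so the inequality holds for all u iff (1−α)(π/L)² ≥ α − c, i.e. α ≤ ((π/L)² + c)/((π/L)² + 1) = (1 + c(L/π)²)/(1 + (L/π)²). With (π/L)² = 9*π^2/25 and c = 5/7, the largest admissible constant is α = ((π/L)² + c)/((π/L)² + 1).
Simplifying, α = (125 + 63*π^2)/(7*(25 + 9*π^2)).


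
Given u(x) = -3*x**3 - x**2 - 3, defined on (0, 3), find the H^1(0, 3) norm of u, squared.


||u||_{H^1}^2 = 611559/70

The H^1 norm (squared) on an interval (0, L) is
  ||u||_{H^1}^2 = ∫_0^L u(x)^2 dx + ∫_0^L u'(x)^2 dx.
Compute u'(x) = -9*x**2 - 2*x.
Then u(x)^2 = 9*x**6 + 6*x**5 + x**4 + 18*x**3 + 6*x**2 + 9 and u'(x)^2 = 81*x**4 + 36*x**3 + 4*x**2.
Integrate each monomial from 0 to 3 using ∫_0^3 c·x^n dx = c·3^(n+1)/(n+1):
  ∫_0^3 u(x)^2 dx = ∫_0^3 (9*x^6 + 6*x^5 + x^4 + 18*x^3 + 6*x^2 + 9) dx. Term by term:
    ∫_0^3 9*x^6 dx = 19683/7;  ∫_0^3 6*x^5 dx = 729;  ∫_0^3 x^4 dx = 243/5;
    ∫_0^3 18*x^3 dx = 729/2;  ∫_0^3 6*x^2 dx = 54;  ∫_0^3 9 dx = 27.
  Sum: 19683/7 + 729 + 243/5 + 729/2 + 54 + 27 = 282447/70.
  ∫_0^3 u'(x)^2 dx = ∫_0^3 (81*x^4 + 36*x^3 + 4*x^2) dx. Term by term:
    ∫_0^3 81*x^4 dx = 19683/5;  ∫_0^3 36*x^3 dx = 729;  ∫_0^3 4*x^2 dx = 36.
  Sum: 19683/5 + 729 + 36 = 23508/5.
Adding: ||u||_{H^1}^2 = 282447/70 + 23508/5 = 611559/70.


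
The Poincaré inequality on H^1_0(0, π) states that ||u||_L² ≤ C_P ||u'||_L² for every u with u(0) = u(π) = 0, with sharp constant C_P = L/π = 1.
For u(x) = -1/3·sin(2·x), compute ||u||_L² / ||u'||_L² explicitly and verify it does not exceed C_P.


||u||_L² / ||u'||_L² = 1/2 < C_P = 1.

u(x) = -1/3·sin(2·x), so u'(x) = -2*cos(2*x)/3.
Writing u(x) = A·sin(kπx/L) with A = -1/3 and k = 2, use ∫_0^L sin²(kπx/L) dx = L/2 and ∫_0^L cos²(kπx/L) dx = L/2.
u² = 1/9·sin²(2·x) and (u')² = 4/9·cos²(2·x), and each of sin², cos² integrates to L/2 = π/2 over (0, π).
∫_0^π u² dx = π/18, so ||u||_L² = sqrt(2)*sqrt(π)/6.
∫_0^π (u')² dx = 2*π/9, so ||u'||_L² = sqrt(2)*sqrt(π)/3.
Ratio ||u||_L² / ||u'||_L² = 1/2.
Sharp Poincaré constant on H^1_0(0, π) is C_P = L/π = 1, achieved by sin(x).
This is the k = 2 harmonic; the ratio L/(kπ) is strictly less than C_P = L/π, consistent with the sharp inequality ||u||_L² ≤ C_P ||u'||_L².


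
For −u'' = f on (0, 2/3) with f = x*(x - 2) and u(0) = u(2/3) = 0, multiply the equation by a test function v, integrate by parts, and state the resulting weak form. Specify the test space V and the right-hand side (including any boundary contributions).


V = H^1_0(0, 2/3) (so v(0) = v(2/3) = 0); weak form: ∫_0^2/3 u'v' dx = ∫_0^2/3 (x*(x - 2)) v dx for all v ∈ V.

Multiply both sides by a test function v and integrate from 0 to 2/3:
  ∫_0^2/3 −u''(x) v(x) dx = ∫_0^2/3 f(x) v(x) dx.
Integrate the LHS by parts once:
  ∫_0^2/3 −u'' v dx = −[u'(x) v(x)]_0^2/3 + ∫_0^2/3 u'(x) v'(x) dx.
Thus ∫_0^2/3 u'(x) v'(x) dx = ∫_0^2/3 f(x) v(x) dx + [u'(x) v(x)]_0^2/3.
Choose V so that boundary terms are either known or forced to vanish.
u is Dirichlet: u(0) = u(2/3) = 0. Let V = H^1_0(0, 2/3); then v(0) = v(2/3) = 0, and [u' v]_0^2/3 = 0.
Weak formulation: find u (satisfying any essential BC) such that ∫_0^2/3 u'(x) v'(x) dx = ∫_0^2/3 f v dx for all v ∈ V.
Substituting f(x) = x*(x - 2), the right-hand side is ∫_0^2/3 (x*(x - 2)) v dx.


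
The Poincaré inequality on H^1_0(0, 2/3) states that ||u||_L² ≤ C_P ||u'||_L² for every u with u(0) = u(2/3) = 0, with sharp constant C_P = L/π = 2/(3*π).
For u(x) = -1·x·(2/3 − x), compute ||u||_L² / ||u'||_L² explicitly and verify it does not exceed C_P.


||u||_L² / ||u'||_L² = sqrt(10)/15 < C_P = 2/(3*π).

u(x) = -1·x·(2/3 − x), so u'(x) = 2*x - 2/3.
u(x) = -1·x·(2/3 − x) vanishes at x = 0 and x = 2/3, so u ∈ H^1_0(0, 2/3). Differentiate via the product rule and integrate the resulting polynomials term by term.
  ∫_0^2/3 u² dx = ∫_0^2/3 (x^4 - 4*x^3/3 + 4*x^2/9) dx. Term by term:
    ∫_0^2/3 x^4 dx = 32/1215;  ∫_0^2/3 -4*x^3/3 dx = -16/243;  ∫_0^2/3 4*x^2/9 dx = 32/729.
  Sum: 32/1215 − 16/243 + 32/729 = 16/3645.
  ∫_0^2/3 (u')² dx = ∫_0^2/3 (4*x^2 - 8*x/3 + 4/9) dx. Term by term:
    ∫_0^2/3 4*x^2 dx = 32/81;  ∫_0^2/3 -8*x/3 dx = -16/27;  ∫_0^2/3 4/9 dx = 8/27.
  Sum: 32/81 − 16/27 + 8/27 = 8/81.
∫_0^2/3 u² dx = 16/3645, so ||u||_L² = 4*sqrt(5)/135.
∫_0^2/3 (u')² dx = 8/81, so ||u'||_L² = 2*sqrt(2)/9.
Ratio ||u||_L² / ||u'||_L² = sqrt(10)/15.
Sharp Poincaré constant on H^1_0(0, 2/3) is C_P = L/π = 2/(3*π), achieved by sin(3*π/2·x).
A polynomial bump cannot attain the sharp Poincaré constant (only the first sine eigenfunction does), so the ratio is strictly less than C_P, consistent with ||u||_L² ≤ C_P ||u'||_L².


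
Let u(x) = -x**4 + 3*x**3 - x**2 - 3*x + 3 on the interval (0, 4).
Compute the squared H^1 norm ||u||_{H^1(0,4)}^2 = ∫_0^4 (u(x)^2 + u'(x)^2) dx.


||u||_{H^1}^2 = 2823368/315

The H^1 norm (squared) on an interval (0, L) is
  ||u||_{H^1}^2 = ∫_0^L u(x)^2 dx + ∫_0^L u'(x)^2 dx.
Compute u'(x) = -4*x**3 + 9*x**2 - 2*x - 3.
Then u(x)^2 = x**8 - 6*x**7 + 11*x**6 - 23*x**4 + 24*x**3 + 3*x**2 - 18*x + 9 and u'(x)^2 = 16*x**6 - 72*x**5 + 97*x**4 - 12*x**3 - 50*x**2 + 12*x + 9.
Integrate each monomial from 0 to 4 using ∫_0^4 c·x^n dx = c·4^(n+1)/(n+1):
  ∫_0^4 u(x)^2 dx = ∫_0^4 (x^8 - 6*x^7 + 11*x^6 - 23*x^4 + 24*x^3 + 3*x^2 - 18*x + 9) dx. Term by term:
    ∫_0^4 x^8 dx = 262144/9;  ∫_0^4 -6*x^7 dx = -49152;  ∫_0^4 11*x^6 dx = 180224/7;
    ∫_0^4 -23*x^4 dx = -23552/5;  ∫_0^4 24*x^3 dx = 1536;  ∫_0^4 3*x^2 dx = 64;
    ∫_0^4 -18*x dx = -144;  ∫_0^4 9 dx = 36.
  Sum: 262144/9 − 49152 + 180224/7 − 23552/5 + 1536 + 64 − 144 + 36 = 788444/315.
  ∫_0^4 u'(x)^2 dx = ∫_0^4 (16*x^6 - 72*x^5 + 97*x^4 - 12*x^3 - 50*x^2 + 12*x + 9) dx. Term by term:
    ∫_0^4 16*x^6 dx = 262144/7;  ∫_0^4 -72*x^5 dx = -49152;  ∫_0^4 97*x^4 dx = 99328/5;
    ∫_0^4 -12*x^3 dx = -768;  ∫_0^4 -50*x^2 dx = -3200/3;  ∫_0^4 12*x dx = 96;
    ∫_0^4 9 dx = 36.
  Sum: 262144/7 − 49152 + 99328/5 − 768 − 3200/3 + 96 + 36 = 678308/105.
Adding: ||u||_{H^1}^2 = 788444/315 + 678308/105 = 2823368/315.


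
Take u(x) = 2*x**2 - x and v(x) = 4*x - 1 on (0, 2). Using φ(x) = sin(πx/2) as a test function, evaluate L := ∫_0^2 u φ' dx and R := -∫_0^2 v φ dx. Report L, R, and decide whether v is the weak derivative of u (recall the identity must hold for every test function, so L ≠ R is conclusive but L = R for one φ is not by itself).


LHS = -12/π, RHS = -12/π. Yes, v = u' weakly.

u(x) = 2*x**2 - x, classical derivative u'(x) = 4*x - 1.
φ(x) = sin(πx/2), so φ'(x) = π*cos(π*x/2)/2.
Note φ(0) = φ(2) = 0, so the boundary term u·φ vanishes.
LHS = ∫_0^2 u(x) φ'(x) dx = ∫_0^2 (π*x^2*cos(π*x/2) - π*x*cos(π*x/2)/2) dx. Term by term:
  ∫_0^2 π*x^2*cos(π*x/2) dx = -16/π;  ∫_0^2 -π*x*cos(π*x/2)/2 dx = 4/π.
Sum: -16/π + 4/π = -12/π.
So LHS = -12/π.
∫_0^2 v(x) φ(x) dx = ∫_0^2 (4*x*sin(π*x/2) - sin(π*x/2)) dx. Term by term:
  ∫_0^2 -sin(π*x/2) dx = -4/π;  ∫_0^2 4*x*sin(π*x/2) dx = 16/π.
Sum: -4/π + 16/π = 12/π.
So RHS = -∫_0^2 v(x) φ(x) dx = -12/π.
LHS = RHS, so the identity holds for this test φ.
Moreover u is smooth here and v(x) = u'(x) = 4*x - 1 pointwise, so the identity holds for every test function. Hence v is the weak derivative of u.


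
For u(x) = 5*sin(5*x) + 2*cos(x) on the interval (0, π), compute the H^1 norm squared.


||u||_{H^1(0,π)}^2 = 329*π

u'(x) = -2*sin(x) + 25*cos(5*x).
Expand u² and (u')² and integrate term by term on (0, π), using: for integers n ≥ 1, ∫_0^π sin²(nx) dx = ∫_0^π cos²(nx) dx = π/2; for n ≠ n', ∫_0^π sin(nx)sin(n'x) dx = ∫_0^π cos(nx)cos(n'x) dx = 0; and by product-to-sum, ∫_0^π sin(nx)cos(n'x) dx = ½∫_0^π [sin((n+n')x) + sin((n−n')x)] dx, which is 0 when n+n' is even and 2n/(n²−n'²) when n+n' is odd (it need not vanish on (0, π)).
  u² squared terms: (2)²·∫cos(x)² dx = 4·π/2 = 2*π;  (5)²·∫sin(5x)² dx = 25·π/2 = 25*π/2.
  u² cross terms: 2·(2)·(5)·∫cos(x)·sin(5x) dx = 20·(0) = 0.
  So ∫_0^π u² dx = 2*π + 25*π/2 + 0 = 29*π/2.
  (u')² squared terms: (-2)²·∫sin(x)² dx = 4·π/2 = 2*π;  (25)²·∫cos(5x)² dx = 625·π/2 = 625*π/2.
  (u')² cross terms: 2·(-2)·(25)·∫sin(x)·cos(5x) dx = -100·(0) = 0.
  So ∫_0^π (u')² dx = 2*π + 625*π/2 + 0 = 629*π/2.
||u||_{H^1}^2 = (29*π/2) + (629*π/2) = 329*π.


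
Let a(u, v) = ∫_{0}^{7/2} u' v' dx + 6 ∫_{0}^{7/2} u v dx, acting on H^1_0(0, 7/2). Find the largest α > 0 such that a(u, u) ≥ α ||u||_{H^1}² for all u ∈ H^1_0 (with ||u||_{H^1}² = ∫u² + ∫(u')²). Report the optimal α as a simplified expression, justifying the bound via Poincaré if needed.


α = 1

Coercivity of a(·,·) on H^1_0(0, 7/2) means a(u, u) ≥ α ||u||_{H^1}² for every u ∈ H^1_0.
The interval has length L = 7/2, and Poincaré/coercivity depend only on L. Here a(u, u) = ∫(u')² + (6)·∫u².
Here c = 6 ≥ 1, so a(u,u) = ∫(u')² + c∫u² ≥ ∫(u')² + ∫u² = ||u||_{H^1}², i.e. α = 1 works. No larger α is possible: a(u,u) ≥ α||u||_{H^1}² means (1−α)∫(u')² ≥ (α−c)∫u², and for the modes u_n = sin(nπ(x−x₀)/L) (x₀ the left endpoint) one has ∫u_n²/∫(u_n')² = (L/(nπ))² → 0, so a(u_n,u_n)/||u_n||_{H^1}² → 1. Hence the optimal constant is α = 1.
Therefore α = 1.


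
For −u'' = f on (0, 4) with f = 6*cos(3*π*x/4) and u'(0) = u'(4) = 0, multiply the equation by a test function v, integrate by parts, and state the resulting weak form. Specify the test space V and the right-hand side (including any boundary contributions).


V = H^1(0, 4) (no boundary constraint on v; u is determined up to an additive constant); weak form: ∫_0^4 u'v' dx = ∫_0^4 (6*cos(3*π*x/4)) v dx for all v ∈ V.

Multiply both sides by a test function v and integrate from 0 to 4:
  ∫_0^4 −u''(x) v(x) dx = ∫_0^4 f(x) v(x) dx.
Integrate the LHS by parts once:
  ∫_0^4 −u'' v dx = −[u'(x) v(x)]_0^4 + ∫_0^4 u'(x) v'(x) dx.
Thus ∫_0^4 u'(x) v'(x) dx = ∫_0^4 f(x) v(x) dx + [u'(x) v(x)]_0^4.
Choose V so that boundary terms are either known or forced to vanish.
u has homogeneous Neumann: u'(0) = u'(4) = 0. So [u' v]_0^4 = 0·v(4) − 0·v(0) = 0 for any v; take V = H^1(0, 4).
Weak formulation: find u (satisfying any essential BC) such that ∫_0^4 u'(x) v'(x) dx = ∫_0^4 f v dx for all v ∈ V (homogeneous Neumann, so boundary terms vanish).
Substituting f(x) = 6*cos(3*π*x/4), the right-hand side is ∫_0^4 (6*cos(3*π*x/4)) v dx.
Compatibility check (pure Neumann): taking v ≡ 1 ∈ V gives 0 = ∫_0^4 f dx + (0) − (0), i.e. ∫_0^4 f dx must equal u'(0) − u'(4) = 0. Indeed ∫_0^4 (6*cos(3*π*x/4)) dx = 0, so the data are compatible. The solution is then unique only up to an additive constant (fix it e.g. by requiring ∫_0^4 u dx = 0).


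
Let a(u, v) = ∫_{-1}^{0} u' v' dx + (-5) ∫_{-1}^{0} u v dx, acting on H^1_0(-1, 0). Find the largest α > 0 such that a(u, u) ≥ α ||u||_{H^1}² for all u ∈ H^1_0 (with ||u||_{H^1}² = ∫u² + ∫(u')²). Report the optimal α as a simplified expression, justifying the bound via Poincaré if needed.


α = (-5 + π^2)/(1 + π^2)

Coercivity of a(·,·) on H^1_0(-1, 0) means a(u, u) ≥ α ||u||_{H^1}² for every u ∈ H^1_0.
The interval has length L = 1, and Poincaré/coercivity depend only on L. Here a(u, u) = ∫(u')² + (-5)·∫u².
Here c = -5 < 0 with |c| < (π/L)² = π^2, so coercivity still holds. The condition a(u,u) ≥ α||u||_{H^1}² reads (1−α)∫(u')² ≥ (α−c)∫u². Any admissible α is ≤ 1 (rapidly oscillating u have ∫u²/∫(u')² → 0), and α = 1 would force 0 ≥ (1−c)∫u², impossible since c < 1; so 1−α > 0. By the sharp Poincaré inequality on H^1_0 of an interval of length L, ∫(u')² ≥ (π/L)²∫u² with equality for the first sine mode sin(π(x−x₀)/L) (x₀ the left endpoint), so the inequality holds for all u iff (1−α)(π/L)² ≥ α − c, i.e. α ≤ ((π/L)² + c)/((π/L)² + 1) = (1 + c(L/π)²)/(1 + (L/π)²). (Direct route, valid since c ≤ 0: Poincaré gives c∫u² ≥ c(L/π)²∫(u')², so a(u,u) ≥ (1 + c(L/π)²)∫(u')², while ||u||_{H^1}² ≤ (1 + (L/π)²)∫(u')²; dividing yields the same α.) With (π/L)² = π^2 and c = -5, the largest admissible constant is α = ((π/L)² + c)/((π/L)² + 1).
Simplifying, α = (-5 + π^2)/(1 + π^2).


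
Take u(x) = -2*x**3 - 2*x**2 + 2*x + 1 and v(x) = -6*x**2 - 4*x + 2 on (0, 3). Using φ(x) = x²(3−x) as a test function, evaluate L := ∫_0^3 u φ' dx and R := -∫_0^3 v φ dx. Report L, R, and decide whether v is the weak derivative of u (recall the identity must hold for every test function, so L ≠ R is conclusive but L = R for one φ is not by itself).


LHS = 1809/10, RHS = 1809/10. Yes, v = u' weakly.

u(x) = -2*x**3 - 2*x**2 + 2*x + 1, classical derivative u'(x) = -6*x**2 - 4*x + 2.
φ(x) = x²(3−x), so φ'(x) = 3*x*(2 - x).
Note φ(0) = φ(3) = 0, so the boundary term u·φ vanishes.
LHS = ∫_0^3 u(x) φ'(x) dx = ∫_0^3 (6*x^5 - 6*x^4 - 18*x^3 + 9*x^2 + 6*x) dx. Term by term:
  ∫_0^3 6*x^5 dx = 729;  ∫_0^3 -6*x^4 dx = -1458/5;  ∫_0^3 -18*x^3 dx = -729/2;
  ∫_0^3 9*x^2 dx = 81;  ∫_0^3 6*x dx = 27.
Sum: 729 − 1458/5 − 729/2 + 81 + 27 = 1809/10.
So LHS = 1809/10.
∫_0^3 v(x) φ(x) dx = ∫_0^3 (6*x^5 - 14*x^4 - 14*x^3 + 6*x^2) dx. Term by term:
  ∫_0^3 6*x^5 dx = 729;  ∫_0^3 -14*x^4 dx = -3402/5;  ∫_0^3 -14*x^3 dx = -567/2;
  ∫_0^3 6*x^2 dx = 54.
Sum: 729 − 3402/5 − 567/2 + 54 = -1809/10.
So RHS = -∫_0^3 v(x) φ(x) dx = 1809/10.
LHS = RHS, so the identity holds for this test φ.
Moreover u is smooth here and v(x) = u'(x) = -6*x**2 - 4*x + 2 pointwise, so the identity holds for every test function. Hence v is the weak derivative of u.


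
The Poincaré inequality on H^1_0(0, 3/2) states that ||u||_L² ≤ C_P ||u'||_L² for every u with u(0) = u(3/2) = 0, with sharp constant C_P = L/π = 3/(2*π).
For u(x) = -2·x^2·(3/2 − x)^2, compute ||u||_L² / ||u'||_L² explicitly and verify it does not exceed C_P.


||u||_L² / ||u'||_L² = sqrt(3)/4 < C_P = 3/(2*π).

u(x) = -2·x^2·(3/2 − x)^2, so u'(x) = x*(-8*x^2 + 18*x - 9).
u(x) = -2·x^2·(3/2 − x)^2 vanishes at x = 0 and x = 3/2, so u ∈ H^1_0(0, 3/2). Differentiate via the product rule and integrate the resulting polynomials term by term.
  ∫_0^3/2 u² dx = ∫_0^3/2 (4*x^8 - 24*x^7 + 54*x^6 - 54*x^5 + 81*x^4/4) dx. Term by term:
    ∫_0^3/2 4*x^8 dx = 2187/128;  ∫_0^3/2 -24*x^7 dx = -19683/256;  ∫_0^3/2 54*x^6 dx = 59049/448;
    ∫_0^3/2 -54*x^5 dx = -6561/64;  ∫_0^3/2 81*x^4/4 dx = 19683/640.
  Sum: 2187/128 − 19683/256 + 59049/448 − 6561/64 + 19683/640 = 2187/8960.
  ∫_0^3/2 (u')² dx = ∫_0^3/2 (64*x^6 - 288*x^5 + 468*x^4 - 324*x^3 + 81*x^2) dx. Term by term:
    ∫_0^3/2 64*x^6 dx = 2187/14;  ∫_0^3/2 -288*x^5 dx = -2187/4;  ∫_0^3/2 468*x^4 dx = 28431/40;
    ∫_0^3/2 -324*x^3 dx = -6561/16;  ∫_0^3/2 81*x^2 dx = 729/8.
  Sum: 2187/14 − 2187/4 + 28431/40 − 6561/16 + 729/8 = 729/560.
∫_0^3/2 u² dx = 2187/8960, so ||u||_L² = 27*sqrt(105)/560.
∫_0^3/2 (u')² dx = 729/560, so ||u'||_L² = 27*sqrt(35)/140.
Ratio ||u||_L² / ||u'||_L² = sqrt(3)/4.
Sharp Poincaré constant on H^1_0(0, 3/2) is C_P = L/π = 3/(2*π), achieved by sin(2*π/3·x).
A polynomial bump cannot attain the sharp Poincaré constant (only the first sine eigenfunction does), so the ratio is strictly less than C_P, consistent with ||u||_L² ≤ C_P ||u'||_L².


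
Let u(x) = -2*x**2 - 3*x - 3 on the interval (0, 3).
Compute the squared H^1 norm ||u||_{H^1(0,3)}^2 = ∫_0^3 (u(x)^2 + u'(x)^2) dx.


||u||_{H^1}^2 = 5067/5

The H^1 norm (squared) on an interval (0, L) is
  ||u||_{H^1}^2 = ∫_0^L u(x)^2 dx + ∫_0^L u'(x)^2 dx.
Compute u'(x) = -4*x - 3.
Then u(x)^2 = 4*x**4 + 12*x**3 + 21*x**2 + 18*x + 9 and u'(x)^2 = 16*x**2 + 24*x + 9.
Integrate each monomial from 0 to 3 using ∫_0^3 c·x^n dx = c·3^(n+1)/(n+1):
  ∫_0^3 u(x)^2 dx = ∫_0^3 (4*x^4 + 12*x^3 + 21*x^2 + 18*x + 9) dx. Term by term:
    ∫_0^3 4*x^4 dx = 972/5;  ∫_0^3 12*x^3 dx = 243;  ∫_0^3 21*x^2 dx = 189;
    ∫_0^3 18*x dx = 81;  ∫_0^3 9 dx = 27.
  Sum: 972/5 + 243 + 189 + 81 + 27 = 3672/5.
  ∫_0^3 u'(x)^2 dx = ∫_0^3 (16*x^2 + 24*x + 9) dx. Term by term:
    ∫_0^3 16*x^2 dx = 144;  ∫_0^3 24*x dx = 108;  ∫_0^3 9 dx = 27.
  Sum: 144 + 108 + 27 = 279.
Adding: ||u||_{H^1}^2 = 3672/5 + 279 = 5067/5.


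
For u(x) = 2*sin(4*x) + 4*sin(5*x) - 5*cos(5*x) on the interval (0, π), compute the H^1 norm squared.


||u||_{H^1(0,π)}^2 = 4160/9 + 567*π

u'(x) = 25*sin(5*x) + 8*cos(4*x) + 20*cos(5*x).
Expand u² and (u')² and integrate term by term on (0, π), using: for integers n ≥ 1, ∫_0^π sin²(nx) dx = ∫_0^π cos²(nx) dx = π/2; for n ≠ n', ∫_0^π sin(nx)sin(n'x) dx = ∫_0^π cos(nx)cos(n'x) dx = 0; and by product-to-sum, ∫_0^π sin(nx)cos(n'x) dx = ½∫_0^π [sin((n+n')x) + sin((n−n')x)] dx, which is 0 when n+n' is even and 2n/(n²−n'²) when n+n' is odd (it need not vanish on (0, π)).
  u² squared terms: (-5)²·∫cos(5x)² dx = 25·π/2 = 25*π/2;  (2)²·∫sin(4x)² dx = 4·π/2 = 2*π;  (4)²·∫sin(5x)² dx = 16·π/2 = 8*π.
  u² cross terms: 2·(-5)·(2)·∫cos(5x)·sin(4x) dx = -20·(-8/9) = 160/9;  2·(-5)·(4)·∫cos(5x)·sin(5x) dx = -40·(0) = 0;  2·(2)·(4)·∫sin(4x)·sin(5x) dx = 16·(0) = 0.
  So ∫_0^π u² dx = 25*π/2 + 2*π + 8*π + 160/9 + 0 + 0 = 160/9 + 45*π/2.
  (u')² squared terms: (8)²·∫cos(4x)² dx = 64·π/2 = 32*π;  (20)²·∫cos(5x)² dx = 400·π/2 = 200*π;  (25)²·∫sin(5x)² dx = 625·π/2 = 625*π/2.
  (u')² cross terms: 2·(8)·(20)·∫cos(4x)·cos(5x) dx = 320·(0) = 0;  2·(8)·(25)·∫cos(4x)·sin(5x) dx = 400·(10/9) = 4000/9;  2·(20)·(25)·∫cos(5x)·sin(5x) dx = 1000·(0) = 0.
  So ∫_0^π (u')² dx = 32*π + 200*π + 625*π/2 + 0 + 4000/9 + 0 = 4000/9 + 1089*π/2.
||u||_{H^1}^2 = (160/9 + 45*π/2) + (4000/9 + 1089*π/2) = 4160/9 + 567*π.


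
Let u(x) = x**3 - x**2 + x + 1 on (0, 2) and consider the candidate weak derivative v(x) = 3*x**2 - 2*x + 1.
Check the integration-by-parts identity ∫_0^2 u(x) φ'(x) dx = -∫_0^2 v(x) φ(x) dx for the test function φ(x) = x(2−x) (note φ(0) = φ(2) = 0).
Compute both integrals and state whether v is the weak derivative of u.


LHS = -52/15, RHS = -52/15. Yes, v = u' weakly.

u(x) = x**3 - x**2 + x + 1, classical derivative u'(x) = 3*x**2 - 2*x + 1.
φ(x) = x(2−x), so φ'(x) = 2 - 2*x.
Note φ(0) = φ(2) = 0, so the boundary term u·φ vanishes.
LHS = ∫_0^2 u(x) φ'(x) dx = ∫_0^2 (-2*x^4 + 4*x^3 - 4*x^2 + 2) dx. Term by term:
  ∫_0^2 -2*x^4 dx = -64/5;  ∫_0^2 4*x^3 dx = 16;  ∫_0^2 -4*x^2 dx = -32/3;
  ∫_0^2 2 dx = 4.
Sum: -64/5 + 16 − 32/3 + 4 = -52/15.
So LHS = -52/15.
∫_0^2 v(x) φ(x) dx = ∫_0^2 (-3*x^4 + 8*x^3 - 5*x^2 + 2*x) dx. Term by term:
  ∫_0^2 -3*x^4 dx = -96/5;  ∫_0^2 8*x^3 dx = 32;  ∫_0^2 -5*x^2 dx = -40/3;
  ∫_0^2 2*x dx = 4.
Sum: -96/5 + 32 − 40/3 + 4 = 52/15.
So RHS = -∫_0^2 v(x) φ(x) dx = -52/15.
LHS = RHS, so the identity holds for this test φ.
Moreover u is smooth here and v(x) = u'(x) = 3*x**2 - 2*x + 1 pointwise, so the identity holds for every test function. Hence v is the weak derivative of u.


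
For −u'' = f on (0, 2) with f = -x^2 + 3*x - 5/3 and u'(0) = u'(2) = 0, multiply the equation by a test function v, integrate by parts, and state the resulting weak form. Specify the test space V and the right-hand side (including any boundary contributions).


V = H^1(0, 2) (no boundary constraint on v; u is determined up to an additive constant); weak form: ∫_0^2 u'v' dx = ∫_0^2 (-x^2 + 3*x - 5/3) v dx for all v ∈ V.

Multiply both sides by a test function v and integrate from 0 to 2:
  ∫_0^2 −u''(x) v(x) dx = ∫_0^2 f(x) v(x) dx.
Integrate the LHS by parts once:
  ∫_0^2 −u'' v dx = −[u'(x) v(x)]_0^2 + ∫_0^2 u'(x) v'(x) dx.
Thus ∫_0^2 u'(x) v'(x) dx = ∫_0^2 f(x) v(x) dx + [u'(x) v(x)]_0^2.
Choose V so that boundary terms are either known or forced to vanish.
u has homogeneous Neumann: u'(0) = u'(2) = 0. So [u' v]_0^2 = 0·v(2) − 0·v(0) = 0 for any v; take V = H^1(0, 2).
Weak formulation: find u (satisfying any essential BC) such that ∫_0^2 u'(x) v'(x) dx = ∫_0^2 f v dx for all v ∈ V (homogeneous Neumann, so boundary terms vanish).
Substituting f(x) = -x^2 + 3*x - 5/3, the right-hand side is ∫_0^2 (-x^2 + 3*x - 5/3) v dx.
Compatibility check (pure Neumann): taking v ≡ 1 ∈ V gives 0 = ∫_0^2 f dx + (0) − (0), i.e. ∫_0^2 f dx must equal u'(0) − u'(2) = 0. Indeed ∫_0^2 (-x^2 + 3*x - 5/3) dx = 0, so the data are compatible. The solution is then unique only up to an additive constant (fix it e.g. by requiring ∫_0^2 u dx = 0).


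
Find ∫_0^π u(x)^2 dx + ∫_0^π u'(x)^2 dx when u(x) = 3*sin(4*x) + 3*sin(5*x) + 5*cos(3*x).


||u||_{H^1(0,π)}^2 = 2400/7 + 637*π/2

u'(x) = -15*sin(3*x) + 12*cos(4*x) + 15*cos(5*x).
Expand u² and (u')² and integrate term by term on (0, π), using: for integers n ≥ 1, ∫_0^π sin²(nx) dx = ∫_0^π cos²(nx) dx = π/2; for n ≠ n', ∫_0^π sin(nx)sin(n'x) dx = ∫_0^π cos(nx)cos(n'x) dx = 0; and by product-to-sum, ∫_0^π sin(nx)cos(n'x) dx = ½∫_0^π [sin((n+n')x) + sin((n−n')x)] dx, which is 0 when n+n' is even and 2n/(n²−n'²) when n+n' is odd (it need not vanish on (0, π)).
  u² squared terms: (3)²·∫sin(4x)² dx = 9·π/2 = 9*π/2;  (3)²·∫sin(5x)² dx = 9·π/2 = 9*π/2;  (5)²·∫cos(3x)² dx = 25·π/2 = 25*π/2.
  u² cross terms: 2·(3)·(3)·∫sin(4x)·sin(5x) dx = 18·(0) = 0;  2·(3)·(5)·∫sin(4x)·cos(3x) dx = 30·(8/7) = 240/7;  2·(3)·(5)·∫sin(5x)·cos(3x) dx = 30·(0) = 0.
  So ∫_0^π u² dx = 9*π/2 + 9*π/2 + 25*π/2 + 0 + 240/7 + 0 = 240/7 + 43*π/2.
  (u')² squared terms: (-15)²·∫sin(3x)² dx = 225·π/2 = 225*π/2;  (12)²·∫cos(4x)² dx = 144·π/2 = 72*π;  (15)²·∫cos(5x)² dx = 225·π/2 = 225*π/2.
  (u')² cross terms: 2·(-15)·(12)·∫sin(3x)·cos(4x) dx = -360·(-6/7) = 2160/7;  2·(-15)·(15)·∫sin(3x)·cos(5x) dx = -450·(0) = 0;  2·(12)·(15)·∫cos(4x)·cos(5x) dx = 360·(0) = 0.
  So ∫_0^π (u')² dx = 225*π/2 + 72*π + 225*π/2 + 2160/7 + 0 + 0 = 2160/7 + 297*π.
||u||_{H^1}^2 = (240/7 + 43*π/2) + (2160/7 + 297*π) = 2400/7 + 637*π/2.


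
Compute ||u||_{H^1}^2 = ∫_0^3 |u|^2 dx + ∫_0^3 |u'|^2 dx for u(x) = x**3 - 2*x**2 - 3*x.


||u||_{H^1}^2 = 4257/35

The H^1 norm (squared) on an interval (0, L) is
  ||u||_{H^1}^2 = ∫_0^L u(x)^2 dx + ∫_0^L u'(x)^2 dx.
Compute u'(x) = 3*x**2 - 4*x - 3.
Then u(x)^2 = x**6 - 4*x**5 - 2*x**4 + 12*x**3 + 9*x**2 and u'(x)^2 = 9*x**4 - 24*x**3 - 2*x**2 + 24*x + 9.
Integrate each monomial from 0 to 3 using ∫_0^3 c·x^n dx = c·3^(n+1)/(n+1):
  ∫_0^3 u(x)^2 dx = ∫_0^3 (x^6 - 4*x^5 - 2*x^4 + 12*x^3 + 9*x^2) dx. Term by term:
    ∫_0^3 x^6 dx = 2187/7;  ∫_0^3 -4*x^5 dx = -486;  ∫_0^3 -2*x^4 dx = -486/5;
    ∫_0^3 12*x^3 dx = 243;  ∫_0^3 9*x^2 dx = 81.
  Sum: 2187/7 − 486 − 486/5 + 243 + 81 = 1863/35.
  ∫_0^3 u'(x)^2 dx = ∫_0^3 (9*x^4 - 24*x^3 - 2*x^2 + 24*x + 9) dx. Term by term:
    ∫_0^3 9*x^4 dx = 2187/5;  ∫_0^3 -24*x^3 dx = -486;  ∫_0^3 -2*x^2 dx = -18;
    ∫_0^3 24*x dx = 108;  ∫_0^3 9 dx = 27.
  Sum: 2187/5 − 486 − 18 + 108 + 27 = 342/5.
Adding: ||u||_{H^1}^2 = 1863/35 + 342/5 = 4257/35.


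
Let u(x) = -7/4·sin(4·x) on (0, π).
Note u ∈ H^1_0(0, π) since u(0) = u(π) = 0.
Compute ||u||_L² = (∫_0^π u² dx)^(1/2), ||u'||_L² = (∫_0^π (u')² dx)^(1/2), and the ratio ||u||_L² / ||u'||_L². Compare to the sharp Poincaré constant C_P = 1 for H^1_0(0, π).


||u||_L² / ||u'||_L² = 1/4 < C_P = 1.

u(x) = -7/4·sin(4·x), so u'(x) = -7*cos(4*x).
Writing u(x) = A·sin(kπx/L) with A = -7/4 and k = 4, use ∫_0^L sin²(kπx/L) dx = L/2 and ∫_0^L cos²(kπx/L) dx = L/2.
u² = 49/16·sin²(4·x) and (u')² = 49·cos²(4·x), and each of sin², cos² integrates to L/2 = π/2 over (0, π).
∫_0^π u² dx = 49*π/32, so ||u||_L² = 7*sqrt(2)*sqrt(π)/8.
∫_0^π (u')² dx = 49*π/2, so ||u'||_L² = 7*sqrt(2)*sqrt(π)/2.
Ratio ||u||_L² / ||u'||_L² = 1/4.
Sharp Poincaré constant on H^1_0(0, π) is C_P = L/π = 1, achieved by sin(x).
This is the k = 4 harmonic; the ratio L/(kπ) is strictly less than C_P = L/π, consistent with the sharp inequality ||u||_L² ≤ C_P ||u'||_L².


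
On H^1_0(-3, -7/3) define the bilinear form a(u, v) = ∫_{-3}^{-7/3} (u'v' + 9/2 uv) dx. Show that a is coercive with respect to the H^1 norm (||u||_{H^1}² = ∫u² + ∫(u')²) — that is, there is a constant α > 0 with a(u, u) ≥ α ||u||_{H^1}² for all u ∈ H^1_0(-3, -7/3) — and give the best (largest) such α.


α = 1

Coercivity of a(·,·) on H^1_0(-3, -7/3) means a(u, u) ≥ α ||u||_{H^1}² for every u ∈ H^1_0.
The interval has length L = 2/3, and Poincaré/coercivity depend only on L. Here a(u, u) = ∫(u')² + (9/2)·∫u².
Here c = 9/2 ≥ 1, so a(u,u) = ∫(u')² + c∫u² ≥ ∫(u')² + ∫u² = ||u||_{H^1}², i.e. α = 1 works. No larger α is possible: a(u,u) ≥ α||u||_{H^1}² means (1−α)∫(u')² ≥ (α−c)∫u², and for the modes u_n = sin(nπ(x−x₀)/L) (x₀ the left endpoint) one has ∫u_n²/∫(u_n')² = (L/(nπ))² → 0, so a(u_n,u_n)/||u_n||_{H^1}² → 1. Hence the optimal constant is α = 1.
Therefore α = 1.
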